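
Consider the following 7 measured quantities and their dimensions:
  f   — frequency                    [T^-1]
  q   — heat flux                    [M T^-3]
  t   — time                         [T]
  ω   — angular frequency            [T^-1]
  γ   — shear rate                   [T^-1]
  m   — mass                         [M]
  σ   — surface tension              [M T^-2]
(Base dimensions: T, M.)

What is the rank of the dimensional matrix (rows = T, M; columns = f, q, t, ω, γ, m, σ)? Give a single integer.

Dimensional matrix (T×M by f×q×t×ω×γ×m×σ):
  T: [-1 -3  1 -1 -1  0 -2]
  M: [ 0  1  0  0  0  1  1]
Echelon form has 2 nonzero rows (pivots: f,q)

2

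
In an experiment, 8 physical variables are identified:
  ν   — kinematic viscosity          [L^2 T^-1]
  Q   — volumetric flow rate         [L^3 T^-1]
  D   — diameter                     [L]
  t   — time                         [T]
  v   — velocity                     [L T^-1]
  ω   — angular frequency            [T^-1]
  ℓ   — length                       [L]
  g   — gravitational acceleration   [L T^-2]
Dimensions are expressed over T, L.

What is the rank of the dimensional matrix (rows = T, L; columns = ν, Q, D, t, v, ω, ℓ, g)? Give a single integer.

2

Dimensional matrix (T×L by ν×Q×D×t×v×ω×ℓ×g):
  T: [-1 -1  0  1 -1 -1  0 -2]
  L: [ 2  3  1  0  1  0  1  1]
Row reduction gives pivot columns ν,Q; rank = 2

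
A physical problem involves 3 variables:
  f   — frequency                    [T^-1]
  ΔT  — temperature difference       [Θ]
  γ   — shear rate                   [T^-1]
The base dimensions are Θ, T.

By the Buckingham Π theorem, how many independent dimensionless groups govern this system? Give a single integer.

1

Dimensional matrix (Θ×T by f×ΔT×γ):
  Θ: [ 0  1  0]
  T: [-1  0 -1]
Row reduction gives pivot columns f,ΔT; rank = 2
3 vars − rank 2 = 1 Π group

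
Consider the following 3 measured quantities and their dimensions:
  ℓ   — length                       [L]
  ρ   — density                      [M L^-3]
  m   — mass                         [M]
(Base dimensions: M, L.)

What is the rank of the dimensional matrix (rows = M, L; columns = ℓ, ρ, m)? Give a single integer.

Write exponents as rows M,L / cols ℓ,ρ,m:
  M: [ 0  1  1]
  L: [ 1 -3  0]
Row reduction gives pivot columns ℓ,ρ; rank = 2

2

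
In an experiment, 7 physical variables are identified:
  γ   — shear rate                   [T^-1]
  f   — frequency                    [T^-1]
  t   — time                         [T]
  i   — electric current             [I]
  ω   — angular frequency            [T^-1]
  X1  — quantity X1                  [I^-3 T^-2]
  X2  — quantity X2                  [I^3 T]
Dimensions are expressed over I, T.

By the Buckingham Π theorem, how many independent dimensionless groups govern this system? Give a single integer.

5

Write exponents as rows I,T / cols γ,f,t,i,ω,X1,X2:
  I: [ 0  0  0  1  0 -3  3]
  T: [-1 -1  1  0 -1 -2  1]
Row reduction gives pivot columns γ,i; rank = 2
Π count = n − r = 7 − 2 = 5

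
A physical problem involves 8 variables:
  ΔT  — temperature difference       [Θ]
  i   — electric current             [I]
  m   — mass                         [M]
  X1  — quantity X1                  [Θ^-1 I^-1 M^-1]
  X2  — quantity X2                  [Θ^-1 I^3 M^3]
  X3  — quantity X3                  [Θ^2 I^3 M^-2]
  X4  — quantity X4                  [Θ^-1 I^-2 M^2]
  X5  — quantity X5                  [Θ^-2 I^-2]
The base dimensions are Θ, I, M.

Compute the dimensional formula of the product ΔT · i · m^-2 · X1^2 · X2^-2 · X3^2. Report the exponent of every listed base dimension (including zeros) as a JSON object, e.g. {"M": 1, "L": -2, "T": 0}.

{"Θ": 5, "I": -1, "M": -14}

Dimensional matrix (Θ×I×M by ΔT×i×m×X1×X2×X3×X4×X5):
  Θ: [ 1  0  0 -1 -1  2 -1 -2]
  I: [ 0  1  0 -1  3  3 -2 -2]
  M: [ 0  0  1 -1  3 -2  2  0]
  [Θ]: (1)·1+(1)·0+(-2)·0+(2)·-1+(-2)·-1+(2)·2 = 5
  [I]: (1)·0+(1)·1+(-2)·0+(2)·-1+(-2)·3+(2)·3 = -1
  [M]: (1)·0+(1)·0+(-2)·1+(2)·-1+(-2)·3+(2)·-2 = -14
⇒ Θ^5 I^-1 M^-14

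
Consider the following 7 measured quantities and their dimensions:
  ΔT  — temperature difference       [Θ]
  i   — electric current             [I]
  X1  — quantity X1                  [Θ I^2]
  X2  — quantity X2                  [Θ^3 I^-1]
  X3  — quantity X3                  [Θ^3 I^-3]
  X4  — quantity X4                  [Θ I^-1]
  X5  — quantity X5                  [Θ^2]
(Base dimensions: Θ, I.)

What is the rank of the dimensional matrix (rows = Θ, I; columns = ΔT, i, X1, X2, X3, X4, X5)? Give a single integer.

Dimensional matrix (Θ×I by ΔT×i×X1×X2×X3×X4×X5):
  Θ: [ 1  0  1  3  3  1  2]
  I: [ 0  1  2 -1 -3 -1  0]
RREF → pivots at {ΔT,i} ⇒ r = 2

2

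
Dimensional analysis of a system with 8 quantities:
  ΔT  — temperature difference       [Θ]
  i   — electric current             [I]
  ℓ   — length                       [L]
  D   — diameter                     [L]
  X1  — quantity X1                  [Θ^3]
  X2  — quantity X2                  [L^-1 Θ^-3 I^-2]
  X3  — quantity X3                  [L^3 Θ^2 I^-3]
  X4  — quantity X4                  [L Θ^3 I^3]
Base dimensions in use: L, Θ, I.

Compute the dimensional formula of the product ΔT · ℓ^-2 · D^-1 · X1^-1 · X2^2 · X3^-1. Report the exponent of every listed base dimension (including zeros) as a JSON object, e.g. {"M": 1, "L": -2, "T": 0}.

{"L": -8, "Θ": -10, "I": -1}

Write exponents as rows L,Θ,I / cols ΔT,i,ℓ,D,X1,X2,X3,X4:
  L: [ 0  0  1  1  0 -1  3  1]
  Θ: [ 1  0  0  0  3 -3  2  3]
  I: [ 0  1  0  0  0 -2 -3  3]
  [L]: (1)·0+(-2)·1+(-1)·1+(-1)·0+(2)·-1+(-1)·3 = -8
  [Θ]: (1)·1+(-2)·0+(-1)·0+(-1)·3+(2)·-3+(-1)·2 = -10
  [I]: (1)·0+(-2)·0+(-1)·0+(-1)·0+(2)·-2+(-1)·-3 = -1
⇒ L^-8 Θ^-10 I^-1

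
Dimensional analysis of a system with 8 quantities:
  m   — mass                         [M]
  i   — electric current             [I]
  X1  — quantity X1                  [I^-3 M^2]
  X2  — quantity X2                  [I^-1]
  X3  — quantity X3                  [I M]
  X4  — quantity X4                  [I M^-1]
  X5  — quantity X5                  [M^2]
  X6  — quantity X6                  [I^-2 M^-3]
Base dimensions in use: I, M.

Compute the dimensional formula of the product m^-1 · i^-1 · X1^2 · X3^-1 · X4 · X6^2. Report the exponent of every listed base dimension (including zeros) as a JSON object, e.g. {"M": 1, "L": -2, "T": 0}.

{"I": -11, "M": -5}

Exponent matrix [I,M] × [m,i,X1,X2,X3,X4,X5,X6]:
  I: [ 0  1 -3 -1  1  1  0 -2]
  M: [ 1  0  2  0  1 -1  2 -3]
  [I]: (-1)·0+(-1)·1+(2)·-3+(-1)·1+(1)·1+(2)·-2 = -11
  [M]: (-1)·1+(-1)·0+(2)·2+(-1)·1+(1)·-1+(2)·-3 = -5
⇒ I^-11 M^-5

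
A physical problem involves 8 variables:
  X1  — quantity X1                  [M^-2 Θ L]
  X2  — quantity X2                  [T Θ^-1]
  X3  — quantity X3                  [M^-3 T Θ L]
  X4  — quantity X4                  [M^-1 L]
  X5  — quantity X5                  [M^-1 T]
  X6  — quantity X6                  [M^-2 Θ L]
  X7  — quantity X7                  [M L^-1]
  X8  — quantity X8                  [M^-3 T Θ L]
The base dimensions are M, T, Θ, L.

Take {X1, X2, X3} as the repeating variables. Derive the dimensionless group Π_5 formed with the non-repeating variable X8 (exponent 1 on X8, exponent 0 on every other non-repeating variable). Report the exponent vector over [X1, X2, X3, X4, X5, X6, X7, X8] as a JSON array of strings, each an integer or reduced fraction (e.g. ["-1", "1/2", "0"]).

["0", "0", "-1", "0", "0", "0", "0", "1"]

Exponent matrix [M,T,Θ,L] × [X1,X2,X3,X4,X5,X6,X7,X8]:
  M: [-2  0 -3 -1 -1 -2  1 -3]
  T: [ 0  1  1  0  1  0  0  1]
  Θ: [ 1 -1  1  0  0  1  0  1]
  L: [ 1  0  1  1  0  1 -1  1]
RREF → pivots at {X1,X2,X3} ⇒ r = 3
Repeat: X1,X2,X3; free: X4,X5,X6,X7,X8
RREF:
  r0: [   1    0    0    2   -1    1   -2    0]
  r1: [   0    1    0    1    0    0   -1    0]
  r2: [   0    0    1   -1    1    0    1    1]
  r3: [   0    0    0    0    0    0    0    0]
Fix exponent of X8 at 1, X4 at 0, X5 at 0, X6 at 0, X7 at 0; solve each RREF row for its pivot's exponent:
  r0: exp(X1) + (0)·1 = 0 ⇒ exp(X1) = 0
  r1: exp(X2) + (0)·1 = 0 ⇒ exp(X2) = 0
  r2: exp(X3) + (1)·1 = 0 ⇒ exp(X3) = -1
Π_5 = X3^-1 · X8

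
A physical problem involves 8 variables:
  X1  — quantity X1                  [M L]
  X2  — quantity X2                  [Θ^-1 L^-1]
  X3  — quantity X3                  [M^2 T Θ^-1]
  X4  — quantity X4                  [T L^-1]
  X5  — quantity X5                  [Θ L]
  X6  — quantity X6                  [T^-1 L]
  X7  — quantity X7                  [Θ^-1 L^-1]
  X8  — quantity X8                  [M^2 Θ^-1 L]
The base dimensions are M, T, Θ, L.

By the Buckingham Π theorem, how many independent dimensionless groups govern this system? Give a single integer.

5

Write exponents as rows M,T,Θ,L / cols X1,X2,X3,X4,X5,X6,X7,X8:
  M: [ 1  0  2  0  0  0  0  2]
  T: [ 0  0  1  1  0 -1  0  0]
  Θ: [ 0 -1 -1  0  1  0 -1 -1]
  L: [ 1 -1  0 -1  1  1 -1  1]
Row reduction gives pivot columns X1,X2,X3; rank = 3
n=8, r=3 ⇒ 5 dimensionless groups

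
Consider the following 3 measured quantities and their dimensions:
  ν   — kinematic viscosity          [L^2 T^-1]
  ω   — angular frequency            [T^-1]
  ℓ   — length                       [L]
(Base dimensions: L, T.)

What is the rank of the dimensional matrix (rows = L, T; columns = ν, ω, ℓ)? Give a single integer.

Exponent matrix [L,T] × [ν,ω,ℓ]:
  L: [ 2  0  1]
  T: [-1 -1  0]
RREF → pivots at {ν,ω} ⇒ r = 2

2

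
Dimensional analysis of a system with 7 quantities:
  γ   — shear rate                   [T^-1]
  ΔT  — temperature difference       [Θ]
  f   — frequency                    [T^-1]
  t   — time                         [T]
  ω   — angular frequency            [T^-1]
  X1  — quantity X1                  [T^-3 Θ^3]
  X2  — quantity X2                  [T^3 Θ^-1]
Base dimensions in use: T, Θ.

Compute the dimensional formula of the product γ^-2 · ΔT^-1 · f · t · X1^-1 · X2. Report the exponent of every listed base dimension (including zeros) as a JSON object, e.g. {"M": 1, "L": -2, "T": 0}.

Exponent matrix [T,Θ] × [γ,ΔT,f,t,ω,X1,X2]:
  T: [-1  0 -1  1 -1 -3  3]
  Θ: [ 0  1  0  0  0  3 -1]
  [T]: (-2)·-1+(-1)·0+(1)·-1+(1)·1+(-1)·-3+(1)·3 = 8
  [Θ]: (-2)·0+(-1)·1+(1)·0+(1)·0+(-1)·3+(1)·-1 = -5
⇒ T^8 Θ^-5

{"T": 8, "Θ": -5}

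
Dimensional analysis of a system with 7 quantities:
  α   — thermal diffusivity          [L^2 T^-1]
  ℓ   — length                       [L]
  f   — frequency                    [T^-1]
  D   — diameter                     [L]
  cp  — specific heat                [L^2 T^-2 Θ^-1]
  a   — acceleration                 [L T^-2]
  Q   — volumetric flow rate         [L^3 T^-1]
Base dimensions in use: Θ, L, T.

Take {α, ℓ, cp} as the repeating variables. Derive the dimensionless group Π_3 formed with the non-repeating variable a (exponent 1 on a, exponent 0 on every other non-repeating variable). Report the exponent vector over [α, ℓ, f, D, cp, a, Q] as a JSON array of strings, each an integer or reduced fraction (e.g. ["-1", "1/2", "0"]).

Exponent matrix [Θ,L,T] × [α,ℓ,f,D,cp,a,Q]:
  Θ: [ 0  0  0  0 -1  0  0]
  L: [ 2  1  0  1  2  1  3]
  T: [-1  0 -1  0 -2 -2 -1]
Echelon form has 3 nonzero rows (pivots: α,ℓ,cp)
Pivot set = {α,ℓ,cp}, free = {f,D,a,Q}
RREF:
  r0: [   1    0    1    0    0    2    1]
  r1: [   0    1   -2    1    0   -3    1]
  r2: [   0    0    0    0    1    0    0]
Fix exponent of a at 1, f at 0, D at 0, Q at 0; solve each RREF row for its pivot's exponent:
  r0: exp(α) + (2)·1 = 0 ⇒ exp(α) = -2
  r1: exp(ℓ) + (-3)·1 = 0 ⇒ exp(ℓ) = 3
  r2: exp(cp) + (0)·1 = 0 ⇒ exp(cp) = 0
Π_3 = α^-2 · ℓ^3 · a

["-2", "3", "0", "0", "0", "1", "0"]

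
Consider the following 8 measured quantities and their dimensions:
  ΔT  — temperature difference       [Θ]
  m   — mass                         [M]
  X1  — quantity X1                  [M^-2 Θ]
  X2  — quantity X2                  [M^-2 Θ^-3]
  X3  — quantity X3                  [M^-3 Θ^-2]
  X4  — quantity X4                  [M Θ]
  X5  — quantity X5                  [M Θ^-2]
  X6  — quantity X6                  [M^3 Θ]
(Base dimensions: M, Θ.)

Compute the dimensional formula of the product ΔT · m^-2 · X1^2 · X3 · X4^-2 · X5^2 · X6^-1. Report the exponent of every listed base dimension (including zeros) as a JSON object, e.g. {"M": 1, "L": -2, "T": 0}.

Dimensional matrix (M×Θ by ΔT×m×X1×X2×X3×X4×X5×X6):
  M: [ 0  1 -2 -2 -3  1  1  3]
  Θ: [ 1  0  1 -3 -2  1 -2  1]
  [M]: (1)·0+(-2)·1+(2)·-2+(1)·-3+(-2)·1+(2)·1+(-1)·3 = -12
  [Θ]: (1)·1+(-2)·0+(2)·1+(1)·-2+(-2)·1+(2)·-2+(-1)·1 = -6
⇒ M^-12 Θ^-6

{"M": -12, "Θ": -6}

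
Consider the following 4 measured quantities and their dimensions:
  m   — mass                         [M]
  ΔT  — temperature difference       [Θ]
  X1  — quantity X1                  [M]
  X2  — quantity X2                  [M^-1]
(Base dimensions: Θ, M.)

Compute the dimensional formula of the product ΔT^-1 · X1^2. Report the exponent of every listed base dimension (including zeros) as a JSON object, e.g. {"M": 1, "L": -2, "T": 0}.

Write exponents as rows Θ,M / cols m,ΔT,X1,X2:
  Θ: [ 0  1  0  0]
  M: [ 1  0  1 -1]
  [Θ]: (-1)·1+(2)·0 = -1
  [M]: (-1)·0+(2)·1 = 2
⇒ Θ^-1 M^2

{"Θ": -1, "M": 2}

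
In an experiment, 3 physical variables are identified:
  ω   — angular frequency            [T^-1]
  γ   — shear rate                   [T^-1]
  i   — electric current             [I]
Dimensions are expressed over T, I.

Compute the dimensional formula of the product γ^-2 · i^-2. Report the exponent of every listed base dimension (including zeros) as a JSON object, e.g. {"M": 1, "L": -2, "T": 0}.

Dimensional matrix (T×I by ω×γ×i):
  T: [-1 -1  0]
  I: [ 0  0  1]
  [T]: (-2)·-1+(-2)·0 = 2
  [I]: (-2)·0+(-2)·1 = -2
⇒ T^2 I^-2

{"T": 2, "I": -2}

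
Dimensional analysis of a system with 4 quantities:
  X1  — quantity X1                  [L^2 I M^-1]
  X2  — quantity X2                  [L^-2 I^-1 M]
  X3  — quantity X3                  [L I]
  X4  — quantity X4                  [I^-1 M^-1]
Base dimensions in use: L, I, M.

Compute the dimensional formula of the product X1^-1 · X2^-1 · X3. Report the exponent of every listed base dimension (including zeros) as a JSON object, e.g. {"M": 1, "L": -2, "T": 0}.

Write exponents as rows L,I,M / cols X1,X2,X3,X4:
  L: [ 2 -2  1  0]
  I: [ 1 -1  1 -1]
  M: [-1  1  0 -1]
  [L]: (-1)·2+(-1)·-2+(1)·1 = 1
  [I]: (-1)·1+(-1)·-1+(1)·1 = 1
  [M]: (-1)·-1+(-1)·1+(1)·0 = 0
⇒ L I

{"L": 1, "I": 1, "M": 0}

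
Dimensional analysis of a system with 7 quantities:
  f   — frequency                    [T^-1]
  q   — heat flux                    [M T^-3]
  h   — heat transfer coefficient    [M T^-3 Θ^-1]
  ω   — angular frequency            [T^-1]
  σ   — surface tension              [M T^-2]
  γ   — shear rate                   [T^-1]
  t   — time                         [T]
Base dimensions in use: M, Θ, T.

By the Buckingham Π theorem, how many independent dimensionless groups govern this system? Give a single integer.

4

Dimensional matrix (M×Θ×T by f×q×h×ω×σ×γ×t):
  M: [ 0  1  1  0  1  0  0]
  Θ: [ 0  0 -1  0  0  0  0]
  T: [-1 -3 -3 -1 -2 -1  1]
Row reduction gives pivot columns f,q,h; rank = 3
Π count = n − r = 7 − 3 = 4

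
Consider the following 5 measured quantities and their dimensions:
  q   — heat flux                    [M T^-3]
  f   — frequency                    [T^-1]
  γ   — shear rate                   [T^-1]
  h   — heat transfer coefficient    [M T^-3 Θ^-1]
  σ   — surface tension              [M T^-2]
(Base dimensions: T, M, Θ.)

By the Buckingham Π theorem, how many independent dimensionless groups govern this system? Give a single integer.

Exponent matrix [T,M,Θ] × [q,f,γ,h,σ]:
  T: [-3 -1 -1 -3 -2]
  M: [ 1  0  0  1  1]
  Θ: [ 0  0  0 -1  0]
RREF → pivots at {q,f,h} ⇒ r = 3
5 vars − rank 3 = 2 Π groups

2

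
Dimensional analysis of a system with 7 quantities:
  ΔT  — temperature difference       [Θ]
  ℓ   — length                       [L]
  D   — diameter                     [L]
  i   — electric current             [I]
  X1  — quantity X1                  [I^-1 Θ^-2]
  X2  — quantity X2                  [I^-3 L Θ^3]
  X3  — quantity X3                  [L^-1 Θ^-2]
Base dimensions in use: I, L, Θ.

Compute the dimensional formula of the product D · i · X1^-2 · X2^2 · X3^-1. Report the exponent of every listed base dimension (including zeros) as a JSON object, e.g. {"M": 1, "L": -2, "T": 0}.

{"I": -3, "L": 4, "Θ": 12}

Exponent matrix [I,L,Θ] × [ΔT,ℓ,D,i,X1,X2,X3]:
  I: [ 0  0  0  1 -1 -3  0]
  L: [ 0  1  1  0  0  1 -1]
  Θ: [ 1  0  0  0 -2  3 -2]
  [I]: (1)·0+(1)·1+(-2)·-1+(2)·-3+(-1)·0 = -3
  [L]: (1)·1+(1)·0+(-2)·0+(2)·1+(-1)·-1 = 4
  [Θ]: (1)·0+(1)·0+(-2)·-2+(2)·3+(-1)·-2 = 12
⇒ I^-3 L^4 Θ^12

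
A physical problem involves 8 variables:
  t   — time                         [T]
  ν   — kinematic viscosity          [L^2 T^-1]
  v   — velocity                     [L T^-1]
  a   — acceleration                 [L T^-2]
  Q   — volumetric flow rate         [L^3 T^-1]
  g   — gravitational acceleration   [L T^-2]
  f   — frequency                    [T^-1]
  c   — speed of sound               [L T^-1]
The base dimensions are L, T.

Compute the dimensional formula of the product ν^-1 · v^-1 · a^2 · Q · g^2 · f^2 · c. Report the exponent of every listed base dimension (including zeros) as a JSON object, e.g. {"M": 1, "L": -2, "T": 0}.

Exponent matrix [L,T] × [t,ν,v,a,Q,g,f,c]:
  L: [ 0  2  1  1  3  1  0  1]
  T: [ 1 -1 -1 -2 -1 -2 -1 -1]
  [L]: (-1)·2+(-1)·1+(2)·1+(1)·3+(2)·1+(2)·0+(1)·1 = 5
  [T]: (-1)·-1+(-1)·-1+(2)·-2+(1)·-1+(2)·-2+(2)·-1+(1)·-1 = -10
⇒ L^5 T^-10

{"L": 5, "T": -10}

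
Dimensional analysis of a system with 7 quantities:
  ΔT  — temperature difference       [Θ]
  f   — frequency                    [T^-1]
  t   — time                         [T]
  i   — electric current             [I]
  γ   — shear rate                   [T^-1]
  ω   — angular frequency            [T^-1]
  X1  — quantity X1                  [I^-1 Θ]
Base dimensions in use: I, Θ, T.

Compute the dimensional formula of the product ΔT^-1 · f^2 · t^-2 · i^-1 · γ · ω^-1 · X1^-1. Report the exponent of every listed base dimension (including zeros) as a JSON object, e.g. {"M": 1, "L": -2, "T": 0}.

Dimensional matrix (I×Θ×T by ΔT×f×t×i×γ×ω×X1):
  I: [ 0  0  0  1  0  0 -1]
  Θ: [ 1  0  0  0  0  0  1]
  T: [ 0 -1  1  0 -1 -1  0]
  [I]: (-1)·0+(2)·0+(-2)·0+(-1)·1+(1)·0+(-1)·0+(-1)·-1 = 0
  [Θ]: (-1)·1+(2)·0+(-2)·0+(-1)·0+(1)·0+(-1)·0+(-1)·1 = -2
  [T]: (-1)·0+(2)·-1+(-2)·1+(-1)·0+(1)·-1+(-1)·-1+(-1)·0 = -4
⇒ Θ^-2 T^-4

{"I": 0, "Θ": -2, "T": -4}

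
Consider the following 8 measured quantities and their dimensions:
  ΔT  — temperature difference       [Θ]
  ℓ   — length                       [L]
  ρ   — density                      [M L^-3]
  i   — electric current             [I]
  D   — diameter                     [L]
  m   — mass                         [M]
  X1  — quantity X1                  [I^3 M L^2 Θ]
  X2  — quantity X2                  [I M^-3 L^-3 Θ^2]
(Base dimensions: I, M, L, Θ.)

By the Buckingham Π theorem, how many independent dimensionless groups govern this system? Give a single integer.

Dimensional matrix (I×M×L×Θ by ΔT×ℓ×ρ×i×D×m×X1×X2):
  I: [ 0  0  0  1  0  0  3  1]
  M: [ 0  0  1  0  0  1  1 -3]
  L: [ 0  1 -3  0  1  0  2 -3]
  Θ: [ 1  0  0  0  0  0  1  2]
RREF → pivots at {ΔT,ℓ,ρ,i} ⇒ r = 4
n=8, r=4 ⇒ 4 dimensionless groups

4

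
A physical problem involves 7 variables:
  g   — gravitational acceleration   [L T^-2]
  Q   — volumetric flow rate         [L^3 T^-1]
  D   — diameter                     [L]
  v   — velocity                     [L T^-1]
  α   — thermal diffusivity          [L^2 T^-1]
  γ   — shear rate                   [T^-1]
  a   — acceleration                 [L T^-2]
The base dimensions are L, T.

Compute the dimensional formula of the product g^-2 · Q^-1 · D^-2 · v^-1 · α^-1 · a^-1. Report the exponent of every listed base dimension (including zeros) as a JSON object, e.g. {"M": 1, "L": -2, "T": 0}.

{"L": -11, "T": 9}

Dimensional matrix (L×T by g×Q×D×v×α×γ×a):
  L: [ 1  3  1  1  2  0  1]
  T: [-2 -1  0 -1 -1 -1 -2]
  [L]: (-2)·1+(-1)·3+(-2)·1+(-1)·1+(-1)·2+(-1)·1 = -11
  [T]: (-2)·-2+(-1)·-1+(-2)·0+(-1)·-1+(-1)·-1+(-1)·-2 = 9
⇒ L^-11 T^9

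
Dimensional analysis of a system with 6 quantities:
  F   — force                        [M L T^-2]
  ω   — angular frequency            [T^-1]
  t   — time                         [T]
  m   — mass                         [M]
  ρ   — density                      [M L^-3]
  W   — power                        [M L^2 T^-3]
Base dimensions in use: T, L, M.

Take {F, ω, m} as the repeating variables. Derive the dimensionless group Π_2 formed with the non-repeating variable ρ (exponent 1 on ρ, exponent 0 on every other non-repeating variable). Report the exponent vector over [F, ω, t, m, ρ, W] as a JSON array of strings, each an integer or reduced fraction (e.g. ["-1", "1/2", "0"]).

Write exponents as rows T,L,M / cols F,ω,t,m,ρ,W:
  T: [-2 -1  1  0  0 -3]
  L: [ 1  0  0  0 -3  2]
  M: [ 1  0  0  1  1  1]
Row reduction gives pivot columns F,ω,m; rank = 3
Repeat: F,ω,m; free: t,ρ,W
RREF:
  r0: [   1    0    0    0   -3    2]
  r1: [   0    1   -1    0    6   -1]
  r2: [   0    0    0    1    4   -1]
Fix exponent of ρ at 1, t at 0, W at 0; solve each RREF row for its pivot's exponent:
  r0: exp(F) + (-3)·1 = 0 ⇒ exp(F) = 3
  r1: exp(ω) + (6)·1 = 0 ⇒ exp(ω) = -6
  r2: exp(m) + (4)·1 = 0 ⇒ exp(m) = -4
Π_2 = F^3 · ω^-6 · m^-4 · ρ

["3", "-6", "0", "-4", "1", "0"]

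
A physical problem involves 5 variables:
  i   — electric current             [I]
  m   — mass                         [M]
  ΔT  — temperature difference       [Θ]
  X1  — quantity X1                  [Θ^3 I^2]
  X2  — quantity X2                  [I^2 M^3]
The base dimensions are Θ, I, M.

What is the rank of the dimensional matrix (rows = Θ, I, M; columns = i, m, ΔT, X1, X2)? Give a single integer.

Dimensional matrix (Θ×I×M by i×m×ΔT×X1×X2):
  Θ: [ 0  0  1  3  0]
  I: [ 1  0  0  2  2]
  M: [ 0  1  0  0  3]
RREF → pivots at {i,m,ΔT} ⇒ r = 3

3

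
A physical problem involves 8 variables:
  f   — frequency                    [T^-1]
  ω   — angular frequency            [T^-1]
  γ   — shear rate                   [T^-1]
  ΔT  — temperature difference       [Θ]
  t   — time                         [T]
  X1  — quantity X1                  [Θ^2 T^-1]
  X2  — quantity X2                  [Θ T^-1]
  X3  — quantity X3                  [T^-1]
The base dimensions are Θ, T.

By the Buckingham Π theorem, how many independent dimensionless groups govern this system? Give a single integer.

Exponent matrix [Θ,T] × [f,ω,γ,ΔT,t,X1,X2,X3]:
  Θ: [ 0  0  0  1  0  2  1  0]
  T: [-1 -1 -1  0  1 -1 -1 -1]
Echelon form has 2 nonzero rows (pivots: f,ΔT)
n=8, r=2 ⇒ 6 dimensionless groups

6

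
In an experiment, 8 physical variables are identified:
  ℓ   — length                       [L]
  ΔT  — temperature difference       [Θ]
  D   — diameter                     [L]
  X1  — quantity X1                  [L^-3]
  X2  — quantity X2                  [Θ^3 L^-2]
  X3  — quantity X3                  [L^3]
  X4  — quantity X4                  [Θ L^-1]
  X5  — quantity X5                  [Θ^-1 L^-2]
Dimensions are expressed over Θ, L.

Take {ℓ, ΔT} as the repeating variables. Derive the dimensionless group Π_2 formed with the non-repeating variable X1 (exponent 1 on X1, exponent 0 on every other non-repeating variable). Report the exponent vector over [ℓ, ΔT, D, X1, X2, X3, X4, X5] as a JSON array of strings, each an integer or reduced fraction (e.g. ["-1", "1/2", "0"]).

Write exponents as rows Θ,L / cols ℓ,ΔT,D,X1,X2,X3,X4,X5:
  Θ: [ 0  1  0  0  3  0  1 -1]
  L: [ 1  0  1 -3 -2  3 -1 -2]
Row reduction gives pivot columns ℓ,ΔT; rank = 2
Repeat: ℓ,ΔT; free: D,X1,X2,X3,X4,X5
RREF:
  r0: [   1    0    1   -3   -2    3   -1   -2]
  r1: [   0    1    0    0    3    0    1   -1]
Fix exponent of X1 at 1, D at 0, X2 at 0, X3 at 0, X4 at 0, X5 at 0; solve each RREF row for its pivot's exponent:
  r0: exp(ℓ) + (-3)·1 = 0 ⇒ exp(ℓ) = 3
  r1: exp(ΔT) + (0)·1 = 0 ⇒ exp(ΔT) = 0
Π_2 = ℓ^3 · X1

["3", "0", "0", "1", "0", "0", "0", "0"]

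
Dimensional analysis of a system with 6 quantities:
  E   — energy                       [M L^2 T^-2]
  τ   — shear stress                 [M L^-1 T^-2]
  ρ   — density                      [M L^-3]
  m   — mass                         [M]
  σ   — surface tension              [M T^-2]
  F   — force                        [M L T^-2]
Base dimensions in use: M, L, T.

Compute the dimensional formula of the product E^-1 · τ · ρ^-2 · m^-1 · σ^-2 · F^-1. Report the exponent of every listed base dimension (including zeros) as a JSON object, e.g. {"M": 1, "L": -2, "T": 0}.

Write exponents as rows M,L,T / cols E,τ,ρ,m,σ,F:
  M: [ 1  1  1  1  1  1]
  L: [ 2 -1 -3  0  0  1]
  T: [-2 -2  0  0 -2 -2]
  [M]: (-1)·1+(1)·1+(-2)·1+(-1)·1+(-2)·1+(-1)·1 = -6
  [L]: (-1)·2+(1)·-1+(-2)·-3+(-1)·0+(-2)·0+(-1)·1 = 2
  [T]: (-1)·-2+(1)·-2+(-2)·0+(-1)·0+(-2)·-2+(-1)·-2 = 6
⇒ M^-6 L^2 T^6

{"M": -6, "L": 2, "T": 6}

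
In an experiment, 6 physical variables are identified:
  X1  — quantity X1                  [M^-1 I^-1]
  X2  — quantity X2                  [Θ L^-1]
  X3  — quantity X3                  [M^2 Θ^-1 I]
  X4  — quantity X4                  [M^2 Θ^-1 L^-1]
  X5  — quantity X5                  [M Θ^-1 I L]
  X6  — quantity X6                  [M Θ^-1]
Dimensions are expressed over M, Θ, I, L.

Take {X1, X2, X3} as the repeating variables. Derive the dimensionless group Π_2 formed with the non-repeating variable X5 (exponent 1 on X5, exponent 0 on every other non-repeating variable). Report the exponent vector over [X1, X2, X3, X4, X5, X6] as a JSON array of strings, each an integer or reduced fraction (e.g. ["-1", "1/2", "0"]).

Write exponents as rows M,Θ,I,L / cols X1,X2,X3,X4,X5,X6:
  M: [-1  0  2  2  1  1]
  Θ: [ 0  1 -1 -1 -1 -1]
  I: [-1  0  1  0  1  0]
  L: [ 0 -1  0 -1  1  0]
Row reduction gives pivot columns X1,X2,X3; rank = 3
Repeat: X1,X2,X3; free: X4,X5,X6
RREF:
  r0: [   1    0    0    2   -1    1]
  r1: [   0    1    0    1   -1    0]
  r2: [   0    0    1    2    0    1]
  r3: [   0    0    0    0    0    0]
Fix exponent of X5 at 1, X4 at 0, X6 at 0; solve each RREF row for its pivot's exponent:
  r0: exp(X1) + (-1)·1 = 0 ⇒ exp(X1) = 1
  r1: exp(X2) + (-1)·1 = 0 ⇒ exp(X2) = 1
  r2: exp(X3) + (0)·1 = 0 ⇒ exp(X3) = 0
Π_2 = X1 · X2 · X5

["1", "1", "0", "0", "1", "0"]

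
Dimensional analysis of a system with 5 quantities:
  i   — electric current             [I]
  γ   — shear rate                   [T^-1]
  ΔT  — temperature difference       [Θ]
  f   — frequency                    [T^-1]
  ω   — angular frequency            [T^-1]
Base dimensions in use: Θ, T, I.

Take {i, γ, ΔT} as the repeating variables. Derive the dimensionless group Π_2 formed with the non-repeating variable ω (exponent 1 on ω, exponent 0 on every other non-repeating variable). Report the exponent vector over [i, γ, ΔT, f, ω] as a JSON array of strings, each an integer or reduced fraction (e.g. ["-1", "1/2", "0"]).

Dimensional matrix (Θ×T×I by i×γ×ΔT×f×ω):
  Θ: [ 0  0  1  0  0]
  T: [ 0 -1  0 -1 -1]
  I: [ 1  0  0  0  0]
Echelon form has 3 nonzero rows (pivots: i,γ,ΔT)
Repeat: i,γ,ΔT; free: f,ω
RREF:
  r0: [   1    0    0    0    0]
  r1: [   0    1    0    1    1]
  r2: [   0    0    1    0    0]
Fix exponent of ω at 1, f at 0; solve each RREF row for its pivot's exponent:
  r0: exp(i) + (0)·1 = 0 ⇒ exp(i) = 0
  r1: exp(γ) + (1)·1 = 0 ⇒ exp(γ) = -1
  r2: exp(ΔT) + (0)·1 = 0 ⇒ exp(ΔT) = 0
Π_2 = γ^-1 · ω

["0", "-1", "0", "0", "1"]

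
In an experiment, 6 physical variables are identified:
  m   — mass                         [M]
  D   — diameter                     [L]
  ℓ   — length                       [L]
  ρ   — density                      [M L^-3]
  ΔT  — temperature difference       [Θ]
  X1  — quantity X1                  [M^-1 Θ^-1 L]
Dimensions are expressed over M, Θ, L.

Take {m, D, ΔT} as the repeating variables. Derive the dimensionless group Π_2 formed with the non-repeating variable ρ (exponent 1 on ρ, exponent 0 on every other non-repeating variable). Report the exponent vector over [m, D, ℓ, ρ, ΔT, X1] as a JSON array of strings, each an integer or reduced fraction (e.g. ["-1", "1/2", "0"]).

Dimensional matrix (M×Θ×L by m×D×ℓ×ρ×ΔT×X1):
  M: [ 1  0  0  1  0 -1]
  Θ: [ 0  0  0  0  1 -1]
  L: [ 0  1  1 -3  0  1]
RREF → pivots at {m,D,ΔT} ⇒ r = 3
Repeat: m,D,ΔT; free: ℓ,ρ,X1
RREF:
  r0: [   1    0    0    1    0   -1]
  r1: [   0    1    1   -3    0    1]
  r2: [   0    0    0    0    1   -1]
Fix exponent of ρ at 1, ℓ at 0, X1 at 0; solve each RREF row for its pivot's exponent:
  r0: exp(m) + (1)·1 = 0 ⇒ exp(m) = -1
  r1: exp(D) + (-3)·1 = 0 ⇒ exp(D) = 3
  r2: exp(ΔT) + (0)·1 = 0 ⇒ exp(ΔT) = 0
Π_2 = m^-1 · D^3 · ρ

["-1", "3", "0", "1", "0", "0"]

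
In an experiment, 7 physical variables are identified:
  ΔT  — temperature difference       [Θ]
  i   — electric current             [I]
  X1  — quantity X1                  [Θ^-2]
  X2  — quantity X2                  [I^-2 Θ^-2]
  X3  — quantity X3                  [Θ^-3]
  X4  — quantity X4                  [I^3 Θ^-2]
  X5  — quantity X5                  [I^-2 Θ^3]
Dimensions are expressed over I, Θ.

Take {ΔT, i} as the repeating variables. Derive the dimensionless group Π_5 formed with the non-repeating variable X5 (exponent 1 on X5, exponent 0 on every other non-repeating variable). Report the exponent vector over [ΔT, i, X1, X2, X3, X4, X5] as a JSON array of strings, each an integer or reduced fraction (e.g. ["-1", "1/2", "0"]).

["-3", "2", "0", "0", "0", "0", "1"]

Dimensional matrix (I×Θ by ΔT×i×X1×X2×X3×X4×X5):
  I: [ 0  1  0 -2  0  3 -2]
  Θ: [ 1  0 -2 -2 -3 -2  3]
Row reduction gives pivot columns ΔT,i; rank = 2
Pivot set = {ΔT,i}, free = {X1,X2,X3,X4,X5}
RREF:
  r0: [   1    0   -2   -2   -3   -2    3]
  r1: [   0    1    0   -2    0    3   -2]
Fix exponent of X5 at 1, X1 at 0, X2 at 0, X3 at 0, X4 at 0; solve each RREF row for its pivot's exponent:
  r0: exp(ΔT) + (3)·1 = 0 ⇒ exp(ΔT) = -3
  r1: exp(i) + (-2)·1 = 0 ⇒ exp(i) = 2
Π_5 = ΔT^-3 · i^2 · X5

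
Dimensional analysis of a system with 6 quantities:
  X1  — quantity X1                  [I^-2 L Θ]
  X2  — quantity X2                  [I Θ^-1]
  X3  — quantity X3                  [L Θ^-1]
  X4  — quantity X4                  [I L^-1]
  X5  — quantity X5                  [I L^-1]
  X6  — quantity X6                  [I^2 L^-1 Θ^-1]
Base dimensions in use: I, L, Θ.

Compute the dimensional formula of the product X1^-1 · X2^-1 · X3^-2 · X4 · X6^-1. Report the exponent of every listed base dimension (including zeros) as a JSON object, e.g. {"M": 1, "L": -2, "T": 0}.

{"I": 0, "L": -3, "Θ": 3}

Dimensional matrix (I×L×Θ by X1×X2×X3×X4×X5×X6):
  I: [-2  1  0  1  1  2]
  L: [ 1  0  1 -1 -1 -1]
  Θ: [ 1 -1 -1  0  0 -1]
  [I]: (-1)·-2+(-1)·1+(-2)·0+(1)·1+(-1)·2 = 0
  [L]: (-1)·1+(-1)·0+(-2)·1+(1)·-1+(-1)·-1 = -3
  [Θ]: (-1)·1+(-1)·-1+(-2)·-1+(1)·0+(-1)·-1 = 3
⇒ L^-3 Θ^3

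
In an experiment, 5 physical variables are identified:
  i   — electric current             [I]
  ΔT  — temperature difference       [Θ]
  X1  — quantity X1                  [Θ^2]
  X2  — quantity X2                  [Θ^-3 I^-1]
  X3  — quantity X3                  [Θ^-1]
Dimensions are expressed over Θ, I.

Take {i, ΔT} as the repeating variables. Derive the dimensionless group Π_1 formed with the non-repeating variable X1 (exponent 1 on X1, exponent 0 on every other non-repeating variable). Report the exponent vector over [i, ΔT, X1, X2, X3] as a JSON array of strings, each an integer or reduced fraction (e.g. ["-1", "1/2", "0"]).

["0", "-2", "1", "0", "0"]

Exponent matrix [Θ,I] × [i,ΔT,X1,X2,X3]:
  Θ: [ 0  1  2 -3 -1]
  I: [ 1  0  0 -1  0]
Row reduction gives pivot columns i,ΔT; rank = 2
Repeat: i,ΔT; free: X1,X2,X3
RREF:
  r0: [   1    0    0   -1    0]
  r1: [   0    1    2   -3   -1]
Fix exponent of X1 at 1, X2 at 0, X3 at 0; solve each RREF row for its pivot's exponent:
  r0: exp(i) + (0)·1 = 0 ⇒ exp(i) = 0
  r1: exp(ΔT) + (2)·1 = 0 ⇒ exp(ΔT) = -2
Π_1 = ΔT^-2 · X1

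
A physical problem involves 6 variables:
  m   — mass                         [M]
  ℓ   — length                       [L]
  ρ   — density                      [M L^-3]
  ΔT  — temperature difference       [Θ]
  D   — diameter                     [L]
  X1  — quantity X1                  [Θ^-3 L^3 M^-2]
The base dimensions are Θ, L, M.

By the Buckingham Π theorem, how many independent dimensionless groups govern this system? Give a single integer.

Exponent matrix [Θ,L,M] × [m,ℓ,ρ,ΔT,D,X1]:
  Θ: [ 0  0  0  1  0 -3]
  L: [ 0  1 -3  0  1  3]
  M: [ 1  0  1  0  0 -2]
RREF → pivots at {m,ℓ,ΔT} ⇒ r = 3
6 vars − rank 3 = 3 Π groups

3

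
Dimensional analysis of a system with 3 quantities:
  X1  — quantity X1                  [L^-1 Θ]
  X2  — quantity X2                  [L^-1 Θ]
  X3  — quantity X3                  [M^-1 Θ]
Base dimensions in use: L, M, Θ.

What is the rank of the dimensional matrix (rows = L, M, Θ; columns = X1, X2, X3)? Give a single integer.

Dimensional matrix (L×M×Θ by X1×X2×X3):
  L: [-1 -1  0]
  M: [ 0  0 -1]
  Θ: [ 1  1  1]
Echelon form has 2 nonzero rows (pivots: X1,X3)

2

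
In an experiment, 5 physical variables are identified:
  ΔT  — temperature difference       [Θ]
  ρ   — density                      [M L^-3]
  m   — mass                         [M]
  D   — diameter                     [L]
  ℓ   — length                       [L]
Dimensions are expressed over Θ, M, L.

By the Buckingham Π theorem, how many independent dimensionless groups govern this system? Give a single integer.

Dimensional matrix (Θ×M×L by ΔT×ρ×m×D×ℓ):
  Θ: [ 1  0  0  0  0]
  M: [ 0  1  1  0  0]
  L: [ 0 -3  0  1  1]
Row reduction gives pivot columns ΔT,ρ,m; rank = 3
n=5, r=3 ⇒ 2 dimensionless groups

2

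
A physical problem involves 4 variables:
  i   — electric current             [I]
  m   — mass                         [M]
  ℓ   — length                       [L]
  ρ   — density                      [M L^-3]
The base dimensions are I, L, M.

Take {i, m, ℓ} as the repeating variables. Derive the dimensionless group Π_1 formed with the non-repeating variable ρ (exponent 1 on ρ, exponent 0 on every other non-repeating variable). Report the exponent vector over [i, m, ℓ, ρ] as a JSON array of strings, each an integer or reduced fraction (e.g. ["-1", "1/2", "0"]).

Write exponents as rows I,L,M / cols i,m,ℓ,ρ:
  I: [ 1  0  0  0]
  L: [ 0  0  1 -3]
  M: [ 0  1  0  1]
Echelon form has 3 nonzero rows (pivots: i,m,ℓ)
Repeat: i,m,ℓ; free: ρ
RREF:
  r0: [   1    0    0    0]
  r1: [   0    1    0    1]
  r2: [   0    0    1   -3]
Fix exponent of ρ at 1; solve each RREF row for its pivot's exponent:
  r0: exp(i) + (0)·1 = 0 ⇒ exp(i) = 0
  r1: exp(m) + (1)·1 = 0 ⇒ exp(m) = -1
  r2: exp(ℓ) + (-3)·1 = 0 ⇒ exp(ℓ) = 3
Π_1 = m^-1 · ℓ^3 · ρ

["0", "-1", "3", "1"]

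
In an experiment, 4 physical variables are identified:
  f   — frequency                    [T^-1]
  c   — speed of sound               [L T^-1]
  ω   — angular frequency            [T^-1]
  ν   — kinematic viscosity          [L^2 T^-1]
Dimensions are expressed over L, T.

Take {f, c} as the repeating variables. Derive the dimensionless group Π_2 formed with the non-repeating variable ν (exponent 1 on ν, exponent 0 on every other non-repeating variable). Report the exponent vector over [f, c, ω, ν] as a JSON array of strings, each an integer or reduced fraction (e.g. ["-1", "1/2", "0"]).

["1", "-2", "0", "1"]

Write exponents as rows L,T / cols f,c,ω,ν:
  L: [ 0  1  0  2]
  T: [-1 -1 -1 -1]
RREF → pivots at {f,c} ⇒ r = 2
Pivot set = {f,c}, free = {ω,ν}
RREF:
  r0: [   1    0    1   -1]
  r1: [   0    1    0    2]
Fix exponent of ν at 1, ω at 0; solve each RREF row for its pivot's exponent:
  r0: exp(f) + (-1)·1 = 0 ⇒ exp(f) = 1
  r1: exp(c) + (2)·1 = 0 ⇒ exp(c) = -2
Π_2 = f · c^-2 · ν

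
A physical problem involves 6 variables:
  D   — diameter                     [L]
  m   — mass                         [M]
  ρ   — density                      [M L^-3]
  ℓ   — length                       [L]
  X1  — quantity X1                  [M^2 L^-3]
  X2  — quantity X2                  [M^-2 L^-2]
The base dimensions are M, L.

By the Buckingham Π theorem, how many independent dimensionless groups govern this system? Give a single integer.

4

Write exponents as rows M,L / cols D,m,ρ,ℓ,X1,X2:
  M: [ 0  1  1  0  2 -2]
  L: [ 1  0 -3  1 -3 -2]
Row reduction gives pivot columns D,m; rank = 2
n=6, r=2 ⇒ 4 dimensionless groups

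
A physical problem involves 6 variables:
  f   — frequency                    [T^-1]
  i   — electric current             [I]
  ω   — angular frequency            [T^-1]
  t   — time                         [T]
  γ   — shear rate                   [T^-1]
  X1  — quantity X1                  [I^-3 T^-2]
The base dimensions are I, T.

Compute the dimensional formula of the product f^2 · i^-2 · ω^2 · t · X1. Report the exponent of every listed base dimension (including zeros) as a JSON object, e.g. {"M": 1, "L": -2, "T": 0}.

Exponent matrix [I,T] × [f,i,ω,t,γ,X1]:
  I: [ 0  1  0  0  0 -3]
  T: [-1  0 -1  1 -1 -2]
  [I]: (2)·0+(-2)·1+(2)·0+(1)·0+(1)·-3 = -5
  [T]: (2)·-1+(-2)·0+(2)·-1+(1)·1+(1)·-2 = -5
⇒ I^-5 T^-5

{"I": -5, "T": -5}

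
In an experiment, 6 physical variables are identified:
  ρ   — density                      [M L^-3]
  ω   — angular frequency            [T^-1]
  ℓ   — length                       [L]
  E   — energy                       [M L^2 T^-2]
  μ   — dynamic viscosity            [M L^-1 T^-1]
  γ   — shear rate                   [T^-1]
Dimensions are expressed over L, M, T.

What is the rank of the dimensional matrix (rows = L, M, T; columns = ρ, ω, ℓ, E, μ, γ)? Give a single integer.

Write exponents as rows L,M,T / cols ρ,ω,ℓ,E,μ,γ:
  L: [-3  0  1  2 -1  0]
  M: [ 1  0  0  1  1  0]
  T: [ 0 -1  0 -2 -1 -1]
RREF → pivots at {ρ,ω,ℓ} ⇒ r = 3

3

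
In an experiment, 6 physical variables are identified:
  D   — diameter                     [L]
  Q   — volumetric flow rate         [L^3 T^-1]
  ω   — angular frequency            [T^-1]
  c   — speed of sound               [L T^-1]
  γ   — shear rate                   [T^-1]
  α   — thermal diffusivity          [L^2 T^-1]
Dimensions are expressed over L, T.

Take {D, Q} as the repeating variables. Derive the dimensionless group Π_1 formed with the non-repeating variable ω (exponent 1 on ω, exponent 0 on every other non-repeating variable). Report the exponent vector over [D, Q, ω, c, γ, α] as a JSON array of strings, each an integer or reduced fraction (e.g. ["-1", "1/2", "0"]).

Exponent matrix [L,T] × [D,Q,ω,c,γ,α]:
  L: [ 1  3  0  1  0  2]
  T: [ 0 -1 -1 -1 -1 -1]
Echelon form has 2 nonzero rows (pivots: D,Q)
Pivot set = {D,Q}, free = {ω,c,γ,α}
RREF:
  r0: [   1    0   -3   -2   -3   -1]
  r1: [   0    1    1    1    1    1]
Fix exponent of ω at 1, c at 0, γ at 0, α at 0; solve each RREF row for its pivot's exponent:
  r0: exp(D) + (-3)·1 = 0 ⇒ exp(D) = 3
  r1: exp(Q) + (1)·1 = 0 ⇒ exp(Q) = -1
Π_1 = D^3 · Q^-1 · ω

["3", "-1", "1", "0", "0", "0"]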